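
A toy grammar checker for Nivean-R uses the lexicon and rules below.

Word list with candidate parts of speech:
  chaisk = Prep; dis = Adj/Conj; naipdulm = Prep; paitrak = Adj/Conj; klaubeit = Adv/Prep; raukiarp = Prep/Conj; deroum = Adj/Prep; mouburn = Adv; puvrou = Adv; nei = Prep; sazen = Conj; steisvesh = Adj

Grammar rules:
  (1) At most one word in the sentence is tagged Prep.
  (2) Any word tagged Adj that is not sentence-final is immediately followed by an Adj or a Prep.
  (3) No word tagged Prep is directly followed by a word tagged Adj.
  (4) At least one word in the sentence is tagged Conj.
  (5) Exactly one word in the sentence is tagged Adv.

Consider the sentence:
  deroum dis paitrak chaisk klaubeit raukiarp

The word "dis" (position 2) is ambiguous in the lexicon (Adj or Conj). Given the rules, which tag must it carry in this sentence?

Candidates per position — 1:deroum {Adj,Prep}; 2:dis {Adj,Conj}; 3:paitrak {Adj,Conj}; 4:chaisk {Prep}; 5:klaubeit {Adv,Prep}; 6:raukiarp {Prep,Conj}.
Position 1: Prep is ruled out by rule 1; that leaves Adj.
Position 2: Conj is ruled out by rule 2; that leaves Adj.
Position 3: Conj is ruled out by rule 2; that leaves Adj.
Position 5: Prep is ruled out by rule 1; that leaves Adv.
Position 6: Prep is ruled out by rule 1; that leaves Conj.
The only consistent sequence is: Adj Adj Adj Prep Adv Conj.
Checking: rule 1 satisfied; rule 2 satisfied; rule 3 satisfied; rule 4 satisfied; rule 5 satisfied.

Adj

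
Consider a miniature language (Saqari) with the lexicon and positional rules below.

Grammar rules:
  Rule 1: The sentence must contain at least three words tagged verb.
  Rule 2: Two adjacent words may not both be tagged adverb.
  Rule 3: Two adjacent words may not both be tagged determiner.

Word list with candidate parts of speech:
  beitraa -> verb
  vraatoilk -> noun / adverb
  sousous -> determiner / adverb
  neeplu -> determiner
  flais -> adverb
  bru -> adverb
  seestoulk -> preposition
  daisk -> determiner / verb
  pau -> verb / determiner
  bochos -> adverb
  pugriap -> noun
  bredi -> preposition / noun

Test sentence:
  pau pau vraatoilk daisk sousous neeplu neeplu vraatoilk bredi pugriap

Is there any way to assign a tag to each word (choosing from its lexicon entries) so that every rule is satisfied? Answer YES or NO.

Candidates per position — 1:pau {verb,determiner}; 2:pau {verb,determiner}; 3:vraatoilk {noun,adverb}; 4:daisk {determiner,verb}; 5:sousous {determiner,adverb}; 6:neeplu {determiner}; 7:neeplu {determiner}; 8:vraatoilk {noun,adverb}; 9:bredi {preposition,noun}; 10:pugriap {noun}.
Rule 3 cannot be satisfied by any choice of tags from the lexicon.
So there is no consistent tagging.

NO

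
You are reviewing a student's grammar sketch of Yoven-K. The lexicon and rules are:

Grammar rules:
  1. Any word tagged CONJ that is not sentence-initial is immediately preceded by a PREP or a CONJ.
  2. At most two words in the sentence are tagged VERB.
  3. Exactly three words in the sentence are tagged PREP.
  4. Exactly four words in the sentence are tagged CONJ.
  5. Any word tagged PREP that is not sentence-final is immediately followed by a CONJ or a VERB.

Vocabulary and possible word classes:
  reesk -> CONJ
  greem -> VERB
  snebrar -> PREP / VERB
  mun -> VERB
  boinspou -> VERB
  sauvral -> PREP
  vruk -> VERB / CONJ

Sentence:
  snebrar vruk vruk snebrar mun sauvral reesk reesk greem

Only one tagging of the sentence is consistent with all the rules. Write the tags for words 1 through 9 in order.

Candidates per position — 1:snebrar {PREP,VERB}; 2:vruk {VERB,CONJ}; 3:vruk {VERB,CONJ}; 4:snebrar {PREP,VERB}; 5:mun {VERB}; 6:sauvral {PREP}; 7:reesk {CONJ}; 8:reesk {CONJ}; 9:greem {VERB}.
Position 1: VERB is ruled out by rule 2; that leaves PREP.
Position 2: VERB is ruled out by rule 2; that leaves CONJ.
Position 3: VERB is ruled out by rule 2; that leaves CONJ.
Position 4: VERB is ruled out by rule 2; that leaves PREP.
The only consistent sequence is: PREP CONJ CONJ PREP VERB PREP CONJ CONJ VERB.
Verifying each rule — rule 1 ok; rule 2 ok; rule 3 ok; rule 4 ok; rule 5 ok.

PREP CONJ CONJ PREP VERB PREP CONJ CONJ VERB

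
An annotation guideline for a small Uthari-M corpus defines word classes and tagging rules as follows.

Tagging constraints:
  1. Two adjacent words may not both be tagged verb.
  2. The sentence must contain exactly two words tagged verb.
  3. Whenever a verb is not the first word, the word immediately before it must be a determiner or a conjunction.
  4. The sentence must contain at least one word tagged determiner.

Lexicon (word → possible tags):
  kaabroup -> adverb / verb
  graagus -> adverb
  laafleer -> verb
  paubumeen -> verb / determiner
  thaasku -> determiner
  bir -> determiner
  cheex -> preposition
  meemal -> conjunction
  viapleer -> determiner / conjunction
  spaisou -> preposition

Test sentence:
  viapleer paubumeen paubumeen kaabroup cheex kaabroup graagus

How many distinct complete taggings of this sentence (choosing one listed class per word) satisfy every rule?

Candidates per position — 1:viapleer {determiner,conjunction}; 2:paubumeen {verb,determiner}; 3:paubumeen {verb,determiner}; 4:kaabroup {adverb,verb}; 5:cheex {preposition}; 6:kaabroup {adverb,verb}; 7:graagus {adverb}.
There are 32 candidate sequences in total.
The sequences that satisfy every rule: determiner verb determiner verb preposition adverb adverb; conjunction verb determiner verb preposition adverb adverb.
Count = 2.

2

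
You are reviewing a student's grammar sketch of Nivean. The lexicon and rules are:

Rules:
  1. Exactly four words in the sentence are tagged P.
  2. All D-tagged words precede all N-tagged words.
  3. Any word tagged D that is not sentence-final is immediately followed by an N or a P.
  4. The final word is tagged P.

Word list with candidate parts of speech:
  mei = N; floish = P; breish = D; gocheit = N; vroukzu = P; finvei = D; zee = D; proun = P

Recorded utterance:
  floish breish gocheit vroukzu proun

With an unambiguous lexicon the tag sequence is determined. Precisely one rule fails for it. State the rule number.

1

Fixed tagging: P D N P P.
Checking each rule: R1 fail, R2 pass, R3 pass, R4 pass.
Only rule 1 fails.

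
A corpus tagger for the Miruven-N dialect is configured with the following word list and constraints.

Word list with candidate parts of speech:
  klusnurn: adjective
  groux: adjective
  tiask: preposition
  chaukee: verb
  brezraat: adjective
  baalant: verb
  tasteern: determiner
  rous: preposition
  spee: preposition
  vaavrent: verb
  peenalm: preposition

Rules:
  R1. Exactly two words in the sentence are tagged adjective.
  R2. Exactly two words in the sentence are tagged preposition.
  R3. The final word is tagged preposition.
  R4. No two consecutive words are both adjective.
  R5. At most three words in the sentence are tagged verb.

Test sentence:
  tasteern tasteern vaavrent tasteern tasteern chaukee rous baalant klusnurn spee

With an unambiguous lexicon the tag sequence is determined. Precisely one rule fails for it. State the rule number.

1

Fixed tagging: determiner determiner verb determiner determiner verb preposition verb adjective preposition.
Applying the rules: R1 fail, R2 pass, R3 pass, R4 pass, R5 pass.
Only rule 1 fails.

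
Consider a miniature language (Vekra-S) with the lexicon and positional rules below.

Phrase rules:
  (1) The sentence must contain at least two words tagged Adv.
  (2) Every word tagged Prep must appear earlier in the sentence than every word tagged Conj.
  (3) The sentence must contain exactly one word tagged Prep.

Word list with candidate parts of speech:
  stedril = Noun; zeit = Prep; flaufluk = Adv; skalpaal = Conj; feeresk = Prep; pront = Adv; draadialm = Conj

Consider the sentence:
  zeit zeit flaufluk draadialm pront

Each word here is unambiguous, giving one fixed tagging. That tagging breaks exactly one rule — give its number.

Fixed tagging: Prep Prep Adv Conj Adv.
Rule check: R1 ✓, R2 ✓, R3 ✗.
Only rule 3 fails.

3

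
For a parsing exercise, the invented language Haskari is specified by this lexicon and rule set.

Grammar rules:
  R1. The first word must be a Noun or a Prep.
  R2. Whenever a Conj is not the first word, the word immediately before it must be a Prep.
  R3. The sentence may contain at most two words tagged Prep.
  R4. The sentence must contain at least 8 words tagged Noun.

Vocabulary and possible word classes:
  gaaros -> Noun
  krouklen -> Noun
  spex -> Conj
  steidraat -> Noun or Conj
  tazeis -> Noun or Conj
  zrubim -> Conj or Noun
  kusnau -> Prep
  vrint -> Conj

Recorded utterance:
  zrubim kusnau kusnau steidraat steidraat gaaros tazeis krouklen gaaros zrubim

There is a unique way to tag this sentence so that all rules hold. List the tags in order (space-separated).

Candidates per position — 1:zrubim {Conj,Noun}; 2:kusnau {Prep}; 3:kusnau {Prep}; 4:steidraat {Noun,Conj}; 5:steidraat {Noun,Conj}; 6:gaaros {Noun}; 7:tazeis {Noun,Conj}; 8:krouklen {Noun}; 9:gaaros {Noun}; 10:zrubim {Conj,Noun}.
Word 1 cannot be Conj — rule 1 would then fail for every completion. It is Noun.
Word 4 cannot be Conj — rule 4 would then fail for every completion. It is Noun.
Word 5 cannot be Conj — rule 2 would then fail for every completion. It is Noun.
Word 7 cannot be Conj — rule 2 would then fail for every completion. It is Noun.
Word 10 cannot be Conj — rule 2 would then fail for every completion. It is Noun.
The only consistent sequence is: Noun Prep Prep Noun Noun Noun Noun Noun Noun Noun.
Checking: rule 1 satisfied; rule 2 satisfied; rule 3 satisfied; rule 4 satisfied.

Noun Prep Prep Noun Noun Noun Noun Noun Noun Noun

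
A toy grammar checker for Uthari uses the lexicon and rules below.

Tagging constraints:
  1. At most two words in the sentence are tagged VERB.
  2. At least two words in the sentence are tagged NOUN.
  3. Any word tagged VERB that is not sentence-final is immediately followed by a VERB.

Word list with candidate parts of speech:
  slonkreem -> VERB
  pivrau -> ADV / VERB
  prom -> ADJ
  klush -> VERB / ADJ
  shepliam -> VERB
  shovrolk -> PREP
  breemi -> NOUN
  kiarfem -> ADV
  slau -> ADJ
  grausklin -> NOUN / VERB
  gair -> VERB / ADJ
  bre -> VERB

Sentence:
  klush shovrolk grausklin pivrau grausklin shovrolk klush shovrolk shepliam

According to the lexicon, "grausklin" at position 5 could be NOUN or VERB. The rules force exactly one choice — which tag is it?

NOUN

Candidates per position — 1:klush {VERB,ADJ}; 2:shovrolk {PREP}; 3:grausklin {NOUN,VERB}; 4:pivrau {ADV,VERB}; 5:grausklin {NOUN,VERB}; 6:shovrolk {PREP}; 7:klush {VERB,ADJ}; 8:shovrolk {PREP}; 9:shepliam {VERB}.
If word 1 were VERB, no tagging could satisfy rule 3; so word 1 is ADJ.
If word 3 were VERB, no tagging could satisfy rule 2; so word 3 is NOUN.
If word 4 were VERB, no tagging could satisfy rule 3; so word 4 is ADV.
If word 5 were VERB, no tagging could satisfy rule 2; so word 5 is NOUN.
If word 7 were VERB, no tagging could satisfy rule 3; so word 7 is ADJ.
The only consistent sequence is: ADJ PREP NOUN ADV NOUN PREP ADJ PREP VERB.
Rule-by-rule: rule 1 satisfied; rule 2 satisfied; rule 3 satisfied.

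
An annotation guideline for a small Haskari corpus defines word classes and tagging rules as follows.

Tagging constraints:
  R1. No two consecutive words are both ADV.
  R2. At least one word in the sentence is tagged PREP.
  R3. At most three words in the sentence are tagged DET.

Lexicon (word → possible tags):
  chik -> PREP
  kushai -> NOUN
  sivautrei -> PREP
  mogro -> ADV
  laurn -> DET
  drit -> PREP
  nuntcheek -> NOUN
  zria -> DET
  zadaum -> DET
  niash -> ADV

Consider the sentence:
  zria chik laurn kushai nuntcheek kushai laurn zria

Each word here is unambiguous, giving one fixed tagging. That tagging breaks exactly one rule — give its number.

3

Fixed tagging: DET PREP DET NOUN NOUN NOUN DET DET.
Checking each rule: R1 ✓, R2 ✓, R3 ✗.
Only rule 3 fails.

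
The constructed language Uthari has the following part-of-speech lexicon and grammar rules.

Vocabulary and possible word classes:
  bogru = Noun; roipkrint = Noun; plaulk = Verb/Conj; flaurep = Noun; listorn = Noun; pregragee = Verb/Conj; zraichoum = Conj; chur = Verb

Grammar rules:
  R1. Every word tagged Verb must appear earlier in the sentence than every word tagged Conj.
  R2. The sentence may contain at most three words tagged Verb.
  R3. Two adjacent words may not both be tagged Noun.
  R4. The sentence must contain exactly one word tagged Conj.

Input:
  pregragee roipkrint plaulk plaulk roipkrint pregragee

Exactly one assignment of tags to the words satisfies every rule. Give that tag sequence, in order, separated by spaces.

Candidates per position — 1:pregragee {Verb,Conj}; 2:roipkrint {Noun}; 3:plaulk {Verb,Conj}; 4:plaulk {Verb,Conj}; 5:roipkrint {Noun}; 6:pregragee {Verb,Conj}.
The remaining ambiguous positions (1, 3, 4, 6) are resolved jointly — only one combination satisfies every rule.
The unique satisfying tagging is: Verb Noun Verb Verb Noun Conj.
Check: rule 1 ✓; rule 2 ✓; rule 3 ✓; rule 4 ✓.

Verb Noun Verb Verb Noun Conj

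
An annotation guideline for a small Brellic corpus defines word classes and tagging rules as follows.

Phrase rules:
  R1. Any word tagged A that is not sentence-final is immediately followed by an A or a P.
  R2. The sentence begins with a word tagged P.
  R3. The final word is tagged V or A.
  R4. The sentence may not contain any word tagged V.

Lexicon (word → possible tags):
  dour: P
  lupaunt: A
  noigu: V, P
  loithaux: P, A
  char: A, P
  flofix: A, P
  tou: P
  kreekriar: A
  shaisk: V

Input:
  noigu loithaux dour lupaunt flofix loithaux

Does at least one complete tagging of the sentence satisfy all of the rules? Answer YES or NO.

YES

Candidates per position — 1:noigu {V,P}; 2:loithaux {P,A}; 3:dour {P}; 4:lupaunt {A}; 5:flofix {A,P}; 6:loithaux {P,A}.
One satisfying assignment: P A P A A A.
Checking: rule 1 ✓; rule 2 ✓; rule 3 ✓; rule 4 ✓.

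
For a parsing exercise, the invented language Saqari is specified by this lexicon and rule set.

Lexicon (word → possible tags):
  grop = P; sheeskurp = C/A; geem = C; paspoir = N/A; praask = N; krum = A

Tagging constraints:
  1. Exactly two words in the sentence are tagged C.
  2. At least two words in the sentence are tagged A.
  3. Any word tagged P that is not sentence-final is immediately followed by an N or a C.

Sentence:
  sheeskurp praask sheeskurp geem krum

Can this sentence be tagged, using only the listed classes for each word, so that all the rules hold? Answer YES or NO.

YES

Candidates per position — 1:sheeskurp {C,A}; 2:praask {N}; 3:sheeskurp {C,A}; 4:geem {C}; 5:krum {A}.
One satisfying assignment: A N C C A.
Checking: rule 1 ok; rule 2 ok; rule 3 ok.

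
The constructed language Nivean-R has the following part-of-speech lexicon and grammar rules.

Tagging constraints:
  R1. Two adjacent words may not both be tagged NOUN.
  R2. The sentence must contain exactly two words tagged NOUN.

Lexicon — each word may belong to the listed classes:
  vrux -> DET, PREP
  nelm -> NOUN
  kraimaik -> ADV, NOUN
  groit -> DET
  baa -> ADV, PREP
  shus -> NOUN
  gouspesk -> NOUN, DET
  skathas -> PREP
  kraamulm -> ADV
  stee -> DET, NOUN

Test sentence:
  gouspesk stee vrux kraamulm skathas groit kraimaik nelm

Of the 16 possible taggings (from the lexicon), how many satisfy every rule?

4

Candidates per position — 1:gouspesk {NOUN,DET}; 2:stee {DET,NOUN}; 3:vrux {DET,PREP}; 4:kraamulm {ADV}; 5:skathas {PREP}; 6:groit {DET}; 7:kraimaik {ADV,NOUN}; 8:nelm {NOUN}.
There are 16 candidate sequences in total.
The sequences that satisfy every rule: NOUN DET DET ADV PREP DET ADV NOUN; NOUN DET PREP ADV PREP DET ADV NOUN; DET NOUN DET ADV PREP DET ADV NOUN; DET NOUN PREP ADV PREP DET ADV NOUN.
Count = 4.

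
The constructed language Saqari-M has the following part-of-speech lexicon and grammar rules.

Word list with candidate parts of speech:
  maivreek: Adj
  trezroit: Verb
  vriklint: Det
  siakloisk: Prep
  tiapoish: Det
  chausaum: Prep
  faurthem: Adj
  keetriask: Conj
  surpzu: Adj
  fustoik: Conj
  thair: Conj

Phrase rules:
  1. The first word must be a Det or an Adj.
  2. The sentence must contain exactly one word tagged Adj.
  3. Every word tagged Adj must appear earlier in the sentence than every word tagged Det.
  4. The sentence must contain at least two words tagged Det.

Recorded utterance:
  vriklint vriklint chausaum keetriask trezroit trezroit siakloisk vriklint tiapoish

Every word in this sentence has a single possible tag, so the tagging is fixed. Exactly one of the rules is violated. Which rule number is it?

2

Fixed tagging: Det Det Prep Conj Verb Verb Prep Det Det.
Applying the rules: R1 pass, R2 fail, R3 pass, R4 pass.
Only rule 2 fails.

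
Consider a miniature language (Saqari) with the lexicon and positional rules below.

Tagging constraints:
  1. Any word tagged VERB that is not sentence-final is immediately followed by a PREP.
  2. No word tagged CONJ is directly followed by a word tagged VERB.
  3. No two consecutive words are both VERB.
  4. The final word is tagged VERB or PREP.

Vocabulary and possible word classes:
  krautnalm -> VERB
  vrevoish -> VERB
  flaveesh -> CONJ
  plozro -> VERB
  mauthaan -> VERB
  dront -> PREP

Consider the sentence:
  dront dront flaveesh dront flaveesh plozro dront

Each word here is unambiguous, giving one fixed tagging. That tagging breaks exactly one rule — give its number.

2

Fixed tagging: PREP PREP CONJ PREP CONJ VERB PREP.
Rule check: R1 holds, R2 violated, R3 holds, R4 holds.
Only rule 2 fails.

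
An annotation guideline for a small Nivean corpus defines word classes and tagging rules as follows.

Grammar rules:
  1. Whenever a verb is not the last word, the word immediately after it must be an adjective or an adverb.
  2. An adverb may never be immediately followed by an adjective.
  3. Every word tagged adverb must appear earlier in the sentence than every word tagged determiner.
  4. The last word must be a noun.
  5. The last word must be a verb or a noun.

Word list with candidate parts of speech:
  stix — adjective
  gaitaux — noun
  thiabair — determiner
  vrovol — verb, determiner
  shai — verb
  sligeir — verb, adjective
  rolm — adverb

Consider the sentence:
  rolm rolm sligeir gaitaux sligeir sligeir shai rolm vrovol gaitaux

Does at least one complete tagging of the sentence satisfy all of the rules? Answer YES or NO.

NO

Candidates per position — 1:rolm {adverb}; 2:rolm {adverb}; 3:sligeir {verb,adjective}; 4:gaitaux {noun}; 5:sligeir {verb,adjective}; 6:sligeir {verb,adjective}; 7:shai {verb}; 8:rolm {adverb}; 9:vrovol {verb,determiner}; 10:gaitaux {noun}.
Every candidate sequence violates at least one rule; no consistent tagging exists.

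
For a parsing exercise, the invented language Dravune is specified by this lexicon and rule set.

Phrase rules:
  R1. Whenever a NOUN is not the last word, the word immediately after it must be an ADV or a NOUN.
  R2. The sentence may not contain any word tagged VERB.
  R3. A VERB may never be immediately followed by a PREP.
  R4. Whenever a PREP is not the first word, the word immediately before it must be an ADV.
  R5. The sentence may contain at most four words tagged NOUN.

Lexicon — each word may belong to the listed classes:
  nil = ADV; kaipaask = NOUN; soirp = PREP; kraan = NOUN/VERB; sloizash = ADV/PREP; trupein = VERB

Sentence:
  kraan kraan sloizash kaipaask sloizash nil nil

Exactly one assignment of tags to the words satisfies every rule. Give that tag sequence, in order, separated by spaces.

NOUN NOUN ADV NOUN ADV ADV ADV

Candidates per position — 1:kraan {NOUN,VERB}; 2:kraan {NOUN,VERB}; 3:sloizash {ADV,PREP}; 4:kaipaask {NOUN}; 5:sloizash {ADV,PREP}; 6:nil {ADV}; 7:nil {ADV}.
If word 1 were VERB, no tagging could satisfy rule 2; so word 1 is NOUN.
If word 2 were VERB, no tagging could satisfy rule 1; so word 2 is NOUN.
If word 3 were PREP, no tagging could satisfy rule 1; so word 3 is ADV.
If word 5 were PREP, no tagging could satisfy rule 1; so word 5 is ADV.
That leaves exactly one tagging: NOUN NOUN ADV NOUN ADV ADV ADV.
Checking: rule 1 holds; rule 2 holds; rule 3 holds; rule 4 holds; rule 5 holds.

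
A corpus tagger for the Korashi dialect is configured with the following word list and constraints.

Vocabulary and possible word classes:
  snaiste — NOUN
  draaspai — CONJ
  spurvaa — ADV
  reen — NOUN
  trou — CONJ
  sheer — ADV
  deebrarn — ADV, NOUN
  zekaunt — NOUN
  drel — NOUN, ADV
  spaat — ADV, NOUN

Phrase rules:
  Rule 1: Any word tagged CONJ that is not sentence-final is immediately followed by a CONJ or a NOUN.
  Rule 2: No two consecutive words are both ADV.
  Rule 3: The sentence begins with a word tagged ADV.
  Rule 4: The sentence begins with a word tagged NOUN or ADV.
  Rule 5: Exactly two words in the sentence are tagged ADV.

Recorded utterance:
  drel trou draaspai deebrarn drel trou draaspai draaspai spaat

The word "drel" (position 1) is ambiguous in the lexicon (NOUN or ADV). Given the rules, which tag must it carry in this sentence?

Candidates per position — 1:drel {NOUN,ADV}; 2:trou {CONJ}; 3:draaspai {CONJ}; 4:deebrarn {ADV,NOUN}; 5:drel {NOUN,ADV}; 6:trou {CONJ}; 7:draaspai {CONJ}; 8:draaspai {CONJ}; 9:spaat {ADV,NOUN}.
If word 1 were NOUN, no tagging could satisfy rule 3; so word 1 is ADV.
If word 4 were ADV, no tagging could satisfy rule 1; so word 4 is NOUN.
If word 9 were ADV, no tagging could satisfy rule 1; so word 9 is NOUN.
If word 5 were NOUN, no tagging could satisfy rule 5; so word 5 is ADV.
The unique satisfying tagging is: ADV CONJ CONJ NOUN ADV CONJ CONJ CONJ NOUN.
Check: rule 1 satisfied; rule 2 satisfied; rule 3 satisfied; rule 4 satisfied; rule 5 satisfied.

ADV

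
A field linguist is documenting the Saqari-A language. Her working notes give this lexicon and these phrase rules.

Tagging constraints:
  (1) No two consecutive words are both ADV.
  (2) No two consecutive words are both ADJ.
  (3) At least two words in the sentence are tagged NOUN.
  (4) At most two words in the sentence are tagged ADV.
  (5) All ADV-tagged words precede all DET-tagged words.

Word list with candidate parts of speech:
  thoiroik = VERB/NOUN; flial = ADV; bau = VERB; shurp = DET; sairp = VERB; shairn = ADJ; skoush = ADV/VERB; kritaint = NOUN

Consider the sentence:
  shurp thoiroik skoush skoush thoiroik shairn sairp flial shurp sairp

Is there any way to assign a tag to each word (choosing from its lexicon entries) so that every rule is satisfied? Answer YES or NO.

NO

Candidates per position — 1:shurp {DET}; 2:thoiroik {VERB,NOUN}; 3:skoush {ADV,VERB}; 4:skoush {ADV,VERB}; 5:thoiroik {VERB,NOUN}; 6:shairn {ADJ}; 7:sairp {VERB}; 8:flial {ADV}; 9:shurp {DET}; 10:sairp {VERB}.
Rule 5 cannot be satisfied by any choice of tags from the lexicon.
So there is no consistent tagging.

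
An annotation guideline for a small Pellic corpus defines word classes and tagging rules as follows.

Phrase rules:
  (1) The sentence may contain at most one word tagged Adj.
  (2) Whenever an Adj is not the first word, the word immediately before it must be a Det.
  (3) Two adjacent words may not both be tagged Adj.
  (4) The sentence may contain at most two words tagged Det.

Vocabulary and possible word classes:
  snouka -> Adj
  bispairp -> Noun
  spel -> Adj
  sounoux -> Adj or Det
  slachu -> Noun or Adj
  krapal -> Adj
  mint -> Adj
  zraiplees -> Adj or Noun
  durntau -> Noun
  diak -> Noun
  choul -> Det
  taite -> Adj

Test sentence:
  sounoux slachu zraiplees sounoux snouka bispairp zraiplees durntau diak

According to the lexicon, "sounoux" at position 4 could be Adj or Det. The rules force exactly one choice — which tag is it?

Candidates per position — 1:sounoux {Adj,Det}; 2:slachu {Noun,Adj}; 3:zraiplees {Adj,Noun}; 4:sounoux {Adj,Det}; 5:snouka {Adj}; 6:bispairp {Noun}; 7:zraiplees {Adj,Noun}; 8:durntau {Noun}; 9:diak {Noun}.
At position 1, choosing Adj makes rule 1 impossible to satisfy; hence Det.
At position 2, choosing Adj makes rule 1 impossible to satisfy; hence Noun.
At position 3, choosing Adj makes rule 1 impossible to satisfy; hence Noun.
At position 4, choosing Adj makes rule 1 impossible to satisfy; hence Det.
At position 7, choosing Adj makes rule 1 impossible to satisfy; hence Noun.
The unique satisfying tagging is: Det Noun Noun Det Adj Noun Noun Noun Noun.
Rule-by-rule: rule 1 satisfied; rule 2 satisfied; rule 3 satisfied; rule 4 satisfied.

Det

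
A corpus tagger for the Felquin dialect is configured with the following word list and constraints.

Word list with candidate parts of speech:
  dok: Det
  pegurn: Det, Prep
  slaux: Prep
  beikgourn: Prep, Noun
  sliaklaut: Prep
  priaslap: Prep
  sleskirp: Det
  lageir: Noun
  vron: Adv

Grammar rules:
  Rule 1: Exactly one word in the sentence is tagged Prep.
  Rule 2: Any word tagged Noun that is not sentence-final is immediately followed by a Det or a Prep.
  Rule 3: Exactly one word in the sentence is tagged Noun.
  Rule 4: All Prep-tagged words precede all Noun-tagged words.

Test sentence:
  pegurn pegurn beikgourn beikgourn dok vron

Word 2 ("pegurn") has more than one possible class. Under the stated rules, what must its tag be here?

Det

Candidates per position — 1:pegurn {Det,Prep}; 2:pegurn {Det,Prep}; 3:beikgourn {Prep,Noun}; 4:beikgourn {Prep,Noun}; 5:dok {Det}; 6:vron {Adv}.
Position 2: the remaining choice is settled jointly with positions 1, 3, 4 — only Det at position 2 is part of a tagging that satisfies every rule.
The only consistent sequence is: Det Det Prep Noun Det Adv.
Checking: rule 1 ok; rule 2 ok; rule 3 ok; rule 4 ok.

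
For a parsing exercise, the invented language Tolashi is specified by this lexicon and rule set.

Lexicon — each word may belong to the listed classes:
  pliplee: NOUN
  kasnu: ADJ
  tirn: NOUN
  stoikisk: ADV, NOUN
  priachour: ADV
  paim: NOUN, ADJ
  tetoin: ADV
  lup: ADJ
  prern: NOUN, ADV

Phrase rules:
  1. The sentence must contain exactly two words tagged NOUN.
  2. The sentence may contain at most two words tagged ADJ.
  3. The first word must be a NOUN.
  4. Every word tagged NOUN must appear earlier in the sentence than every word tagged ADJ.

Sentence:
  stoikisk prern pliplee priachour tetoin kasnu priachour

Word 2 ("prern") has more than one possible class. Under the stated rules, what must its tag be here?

Candidates per position — 1:stoikisk {ADV,NOUN}; 2:prern {NOUN,ADV}; 3:pliplee {NOUN}; 4:priachour {ADV}; 5:tetoin {ADV}; 6:kasnu {ADJ}; 7:priachour {ADV}.
At position 1, choosing ADV makes rule 3 impossible to satisfy; hence NOUN.
At position 2, choosing NOUN makes rule 1 impossible to satisfy; hence ADV.
The unique satisfying tagging is: NOUN ADV NOUN ADV ADV ADJ ADV.
Verifying each rule — rule 1 satisfied; rule 2 satisfied; rule 3 satisfied; rule 4 satisfied.

ADV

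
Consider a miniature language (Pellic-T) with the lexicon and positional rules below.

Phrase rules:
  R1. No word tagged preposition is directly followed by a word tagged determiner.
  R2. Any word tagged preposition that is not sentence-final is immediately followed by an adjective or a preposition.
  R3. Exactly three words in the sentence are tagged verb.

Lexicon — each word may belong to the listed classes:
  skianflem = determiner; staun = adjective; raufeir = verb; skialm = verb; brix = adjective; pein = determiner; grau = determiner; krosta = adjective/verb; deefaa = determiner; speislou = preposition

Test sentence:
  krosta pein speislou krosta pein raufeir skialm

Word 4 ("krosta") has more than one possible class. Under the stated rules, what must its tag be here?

adjective

Candidates per position — 1:krosta {adjective,verb}; 2:pein {determiner}; 3:speislou {preposition}; 4:krosta {adjective,verb}; 5:pein {determiner}; 6:raufeir {verb}; 7:skialm {verb}.
At position 4, choosing verb makes rule 2 impossible to satisfy; hence adjective.
At position 1, choosing adjective makes rule 3 impossible to satisfy; hence verb.
That leaves exactly one tagging: verb determiner preposition adjective determiner verb verb.
Verifying each rule — rule 1 holds; rule 2 holds; rule 3 holds.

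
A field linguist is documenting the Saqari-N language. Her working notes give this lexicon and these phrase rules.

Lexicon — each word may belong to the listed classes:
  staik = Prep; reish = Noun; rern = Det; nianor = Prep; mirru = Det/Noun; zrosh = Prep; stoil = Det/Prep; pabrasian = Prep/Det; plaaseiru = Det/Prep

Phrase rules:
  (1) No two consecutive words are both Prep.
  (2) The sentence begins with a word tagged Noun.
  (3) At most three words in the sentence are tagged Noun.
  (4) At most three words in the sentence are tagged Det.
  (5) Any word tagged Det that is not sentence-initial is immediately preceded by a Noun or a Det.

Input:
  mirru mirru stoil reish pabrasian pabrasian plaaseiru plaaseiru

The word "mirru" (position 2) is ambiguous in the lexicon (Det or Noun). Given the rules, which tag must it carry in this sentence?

Noun

Candidates per position — 1:mirru {Det,Noun}; 2:mirru {Det,Noun}; 3:stoil {Det,Prep}; 4:reish {Noun}; 5:pabrasian {Prep,Det}; 6:pabrasian {Prep,Det}; 7:plaaseiru {Det,Prep}; 8:plaaseiru {Det,Prep}.
Position 1: tagging it Det would leave rule 2 unsatisfiable, so it must be Noun.
Position 2: the remaining choice is settled jointly with positions 3, 5, 6, 7, 8 — only Noun at position 2 is part of a tagging that satisfies every rule.
So the tagging must be: Noun Noun Prep Noun Det Det Det Prep.
Verifying each rule — rule 1 satisfied; rule 2 satisfied; rule 3 satisfied; rule 4 satisfied; rule 5 satisfied.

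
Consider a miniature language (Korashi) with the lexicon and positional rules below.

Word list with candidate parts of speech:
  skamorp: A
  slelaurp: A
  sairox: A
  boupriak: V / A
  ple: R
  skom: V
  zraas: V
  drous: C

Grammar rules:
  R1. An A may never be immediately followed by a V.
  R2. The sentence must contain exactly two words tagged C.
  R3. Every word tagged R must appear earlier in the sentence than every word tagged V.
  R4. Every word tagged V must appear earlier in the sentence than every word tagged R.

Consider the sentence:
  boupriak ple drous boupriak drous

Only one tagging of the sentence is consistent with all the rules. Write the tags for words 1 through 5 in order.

A R C A C

Candidates per position — 1:boupriak {V,A}; 2:ple {R}; 3:drous {C}; 4:boupriak {V,A}; 5:drous {C}.
Position 1: V is ruled out by rule 3; that leaves A.
Position 4: V is ruled out by rule 4; that leaves A.
The unique satisfying tagging is: A R C A C.
Rule-by-rule: rule 1 ok; rule 2 ok; rule 3 ok; rule 4 ok.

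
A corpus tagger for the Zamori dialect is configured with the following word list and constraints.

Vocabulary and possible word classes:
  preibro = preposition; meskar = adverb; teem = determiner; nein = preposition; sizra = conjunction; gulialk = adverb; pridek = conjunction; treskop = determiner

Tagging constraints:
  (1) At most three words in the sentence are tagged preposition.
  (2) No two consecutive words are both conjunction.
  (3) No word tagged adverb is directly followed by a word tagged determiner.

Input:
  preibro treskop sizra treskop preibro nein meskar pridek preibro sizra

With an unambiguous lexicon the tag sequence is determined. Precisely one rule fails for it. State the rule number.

1

Fixed tagging: preposition determiner conjunction determiner preposition preposition adverb conjunction preposition conjunction.
Rule check: R1 violated, R2 holds, R3 holds.
Only rule 1 fails.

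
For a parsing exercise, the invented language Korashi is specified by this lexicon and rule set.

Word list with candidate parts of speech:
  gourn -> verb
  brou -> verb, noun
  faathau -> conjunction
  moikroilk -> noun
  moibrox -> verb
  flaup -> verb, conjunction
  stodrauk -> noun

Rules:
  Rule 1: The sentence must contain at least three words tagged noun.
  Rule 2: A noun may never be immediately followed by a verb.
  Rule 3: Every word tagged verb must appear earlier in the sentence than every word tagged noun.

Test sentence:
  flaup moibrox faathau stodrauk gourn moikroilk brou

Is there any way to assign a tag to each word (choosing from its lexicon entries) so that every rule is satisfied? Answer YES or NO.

NO

Candidates per position — 1:flaup {verb,conjunction}; 2:moibrox {verb}; 3:faathau {conjunction}; 4:stodrauk {noun}; 5:gourn {verb}; 6:moikroilk {noun}; 7:brou {verb,noun}.
Rule 2 cannot be satisfied by any choice of tags from the lexicon.
So there is no consistent tagging.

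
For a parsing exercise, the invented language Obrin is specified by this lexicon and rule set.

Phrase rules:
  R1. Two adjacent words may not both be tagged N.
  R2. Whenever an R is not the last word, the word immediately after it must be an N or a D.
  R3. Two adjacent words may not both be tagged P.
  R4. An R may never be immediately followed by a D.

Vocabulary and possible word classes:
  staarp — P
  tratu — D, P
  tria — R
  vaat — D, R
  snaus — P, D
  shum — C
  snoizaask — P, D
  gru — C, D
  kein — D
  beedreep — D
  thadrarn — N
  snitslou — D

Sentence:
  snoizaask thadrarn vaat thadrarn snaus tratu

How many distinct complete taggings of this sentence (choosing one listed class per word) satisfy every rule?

12

Candidates per position — 1:snoizaask {P,D}; 2:thadrarn {N}; 3:vaat {D,R}; 4:thadrarn {N}; 5:snaus {P,D}; 6:tratu {D,P}.
There are 16 candidate sequences in total.
Checking each against the rules leaves 12 sequences.
Count = 12.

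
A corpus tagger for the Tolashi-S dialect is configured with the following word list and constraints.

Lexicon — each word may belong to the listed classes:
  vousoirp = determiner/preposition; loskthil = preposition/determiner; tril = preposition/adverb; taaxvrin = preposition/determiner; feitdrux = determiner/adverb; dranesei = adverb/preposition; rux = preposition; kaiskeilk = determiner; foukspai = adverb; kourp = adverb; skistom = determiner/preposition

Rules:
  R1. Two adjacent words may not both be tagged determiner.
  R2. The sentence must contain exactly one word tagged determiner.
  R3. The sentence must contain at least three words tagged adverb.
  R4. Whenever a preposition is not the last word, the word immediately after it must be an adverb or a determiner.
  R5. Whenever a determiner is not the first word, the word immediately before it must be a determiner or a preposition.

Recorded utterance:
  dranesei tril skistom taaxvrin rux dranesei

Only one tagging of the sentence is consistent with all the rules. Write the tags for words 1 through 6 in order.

adverb adverb preposition determiner preposition adverb

Candidates per position — 1:dranesei {adverb,preposition}; 2:tril {preposition,adverb}; 3:skistom {determiner,preposition}; 4:taaxvrin {preposition,determiner}; 5:rux {preposition}; 6:dranesei {adverb,preposition}.
If word 1 were preposition, no tagging could satisfy rule 3; so word 1 is adverb.
If word 2 were preposition, no tagging could satisfy rule 3; so word 2 is adverb.
If word 3 were determiner, no tagging could satisfy rule 5; so word 3 is preposition.
If word 4 were preposition, no tagging could satisfy rule 2; so word 4 is determiner.
If word 6 were preposition, no tagging could satisfy rule 3; so word 6 is adverb.
The unique satisfying tagging is: adverb adverb preposition determiner preposition adverb.
Verifying each rule — rule 1 satisfied; rule 2 satisfied; rule 3 satisfied; rule 4 satisfied; rule 5 satisfied.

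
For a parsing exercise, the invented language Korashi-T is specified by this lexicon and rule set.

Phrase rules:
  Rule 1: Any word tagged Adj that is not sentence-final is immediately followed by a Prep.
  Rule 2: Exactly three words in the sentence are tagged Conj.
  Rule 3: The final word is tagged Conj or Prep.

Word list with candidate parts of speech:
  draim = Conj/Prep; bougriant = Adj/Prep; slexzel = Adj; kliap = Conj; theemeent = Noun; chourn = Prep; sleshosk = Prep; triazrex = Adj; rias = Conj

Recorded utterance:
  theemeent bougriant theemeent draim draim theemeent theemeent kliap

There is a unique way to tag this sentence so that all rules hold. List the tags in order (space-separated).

Noun Prep Noun Conj Conj Noun Noun Conj

Candidates per position — 1:theemeent {Noun}; 2:bougriant {Adj,Prep}; 3:theemeent {Noun}; 4:draim {Conj,Prep}; 5:draim {Conj,Prep}; 6:theemeent {Noun}; 7:theemeent {Noun}; 8:kliap {Conj}.
Position 2: tagging it Adj would leave rule 1 unsatisfiable, so it must be Prep.
Position 4: tagging it Prep would leave rule 2 unsatisfiable, so it must be Conj.
Position 5: tagging it Prep would leave rule 2 unsatisfiable, so it must be Conj.
So the tagging must be: Noun Prep Noun Conj Conj Noun Noun Conj.
Rule-by-rule: rule 1 satisfied; rule 2 satisfied; rule 3 satisfied.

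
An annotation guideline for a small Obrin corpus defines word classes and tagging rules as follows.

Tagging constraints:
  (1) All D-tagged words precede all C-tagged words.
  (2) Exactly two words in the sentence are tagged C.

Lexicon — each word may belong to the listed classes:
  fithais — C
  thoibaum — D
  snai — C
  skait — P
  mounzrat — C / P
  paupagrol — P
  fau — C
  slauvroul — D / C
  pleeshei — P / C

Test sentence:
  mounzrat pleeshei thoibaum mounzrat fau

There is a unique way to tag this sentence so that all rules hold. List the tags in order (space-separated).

P P D C C

Candidates per position — 1:mounzrat {C,P}; 2:pleeshei {P,C}; 3:thoibaum {D}; 4:mounzrat {C,P}; 5:fau {C}.
At position 1, choosing C makes rule 1 impossible to satisfy; hence P.
At position 2, choosing C makes rule 1 impossible to satisfy; hence P.
At position 4, choosing P makes rule 2 impossible to satisfy; hence C.
So the tagging must be: P P D C C.
Verifying each rule — rule 1 holds; rule 2 holds.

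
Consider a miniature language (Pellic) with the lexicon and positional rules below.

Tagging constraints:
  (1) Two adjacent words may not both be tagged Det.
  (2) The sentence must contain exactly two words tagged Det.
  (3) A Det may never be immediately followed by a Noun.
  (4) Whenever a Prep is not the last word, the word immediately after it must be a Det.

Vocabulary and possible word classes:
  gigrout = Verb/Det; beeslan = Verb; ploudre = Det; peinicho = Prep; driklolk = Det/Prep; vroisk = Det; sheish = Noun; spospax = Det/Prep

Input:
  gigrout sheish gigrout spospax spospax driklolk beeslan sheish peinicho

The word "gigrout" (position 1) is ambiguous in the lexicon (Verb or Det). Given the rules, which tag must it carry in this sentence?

Verb

Candidates per position — 1:gigrout {Verb,Det}; 2:sheish {Noun}; 3:gigrout {Verb,Det}; 4:spospax {Det,Prep}; 5:spospax {Det,Prep}; 6:driklolk {Det,Prep}; 7:beeslan {Verb}; 8:sheish {Noun}; 9:peinicho {Prep}.
Word 1 cannot be Det — rule 3 would then fail for every completion. It is Verb.
Word 6 cannot be Prep — rule 4 would then fail for every completion. It is Det.
Word 5 cannot be Det — rule 1 would then fail for every completion. It is Prep.
Word 4 cannot be Prep — rule 4 would then fail for every completion. It is Det.
Word 3 cannot be Det — rule 1 would then fail for every completion. It is Verb.
The unique satisfying tagging is: Verb Noun Verb Det Prep Det Verb Noun Prep.
Check: rule 1 holds; rule 2 holds; rule 3 holds; rule 4 holds.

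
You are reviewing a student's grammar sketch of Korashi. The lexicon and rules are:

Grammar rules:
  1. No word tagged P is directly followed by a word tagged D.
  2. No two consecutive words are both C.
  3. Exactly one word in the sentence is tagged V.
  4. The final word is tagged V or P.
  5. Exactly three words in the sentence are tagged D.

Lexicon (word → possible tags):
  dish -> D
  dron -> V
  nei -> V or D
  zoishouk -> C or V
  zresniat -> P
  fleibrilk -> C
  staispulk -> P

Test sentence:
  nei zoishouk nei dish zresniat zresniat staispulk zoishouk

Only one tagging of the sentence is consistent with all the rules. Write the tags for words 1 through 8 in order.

D C D D P P P V

Candidates per position — 1:nei {V,D}; 2:zoishouk {C,V}; 3:nei {V,D}; 4:dish {D}; 5:zresniat {P}; 6:zresniat {P}; 7:staispulk {P}; 8:zoishouk {C,V}.
Position 1: V is ruled out by rule 5; that leaves D.
Position 3: V is ruled out by rule 5; that leaves D.
Position 8: C is ruled out by rule 4; that leaves V.
Position 2: V is ruled out by rule 3; that leaves C.
So the tagging must be: D C D D P P P V.
Check: rule 1 ok; rule 2 ok; rule 3 ok; rule 4 ok; rule 5 ok.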